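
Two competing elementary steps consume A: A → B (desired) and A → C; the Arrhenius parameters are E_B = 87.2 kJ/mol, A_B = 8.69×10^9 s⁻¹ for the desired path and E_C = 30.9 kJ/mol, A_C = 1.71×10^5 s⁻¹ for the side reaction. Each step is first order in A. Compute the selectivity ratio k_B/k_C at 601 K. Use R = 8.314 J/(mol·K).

Since both paths have the same order in A, the concentration cancels and S_{B/C} = k_B/k_C = (A_B/A_C)·exp[(E_C−E_B)/(RT)].
(E_C−E_B)/(RT) = (30.9−87.2)×10³/(8.314×601) = -56300/4997 = -11.27.
k_B/k_C = (8.69×10^9/1.71×10^5)·exp(-11.27) = 50819 × 1.278×10^-5 = 0.650.
Since E_B > E_C, raising the temperature improves selectivity toward B.

0.650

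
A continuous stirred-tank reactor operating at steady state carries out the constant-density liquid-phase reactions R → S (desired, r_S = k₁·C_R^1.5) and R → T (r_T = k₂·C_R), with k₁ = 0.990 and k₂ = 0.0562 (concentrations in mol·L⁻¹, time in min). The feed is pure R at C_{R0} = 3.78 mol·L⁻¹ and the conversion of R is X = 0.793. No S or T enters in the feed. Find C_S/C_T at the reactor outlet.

Exit C_R = C_{R0}(1−X) = 3.78×0.207 = 0.7825 mol·L⁻¹.
In a CSTR the entire volume is at exit conditions, so r_S = 0.990×0.7825^1.5 = 0.6852 and r_T = 0.0562×0.7825 = 0.04397.
Overall selectivity = C_S/C_T = r_Sτ/(r_Tτ) = r_S/r_T = 15.6.

15.6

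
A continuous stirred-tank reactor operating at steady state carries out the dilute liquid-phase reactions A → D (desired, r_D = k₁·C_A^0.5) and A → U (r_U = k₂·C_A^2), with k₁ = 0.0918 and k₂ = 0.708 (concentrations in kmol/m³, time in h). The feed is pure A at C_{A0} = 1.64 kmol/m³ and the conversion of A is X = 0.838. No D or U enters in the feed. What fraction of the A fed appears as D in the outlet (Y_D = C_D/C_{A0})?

Exit C_A = C_{A0}(1−X) = 1.64×0.162 = 0.2657 kmol/m³.
In a CSTR the entire volume is at exit conditions, so r_D = 0.0918×0.2657^0.5 = 0.04732 and r_U = 0.708×0.2657^2 = 0.04997.
Fraction of consumed A going to D: r_D/(r_D+r_U) = 0.4863.
C_D = 0.4863·C_{A0}·X = 0.4863×1.64×0.838 = 0.668 kmol/m³; Y_D = C_D/C_{A0} = 0.408.

0.408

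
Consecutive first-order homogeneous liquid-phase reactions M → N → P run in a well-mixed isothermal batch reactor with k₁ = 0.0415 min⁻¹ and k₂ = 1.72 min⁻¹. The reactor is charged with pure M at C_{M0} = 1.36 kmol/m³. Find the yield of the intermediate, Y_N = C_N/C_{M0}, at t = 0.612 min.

The intermediate concentration in a first-order A→B→C sequence is C_N = k₁C_{M0}(e^(−k₁t) − e^(−k₂t))/(k₂−k₁).
e^(−k₁t) = e^(−0.0415×0.612) = e^(−0.02540) = 0.9749; e^(−k₂t) = e^(−1.053) = 0.3490.
C_N = 0.0415×1.36/(1.72−0.0415) × (0.9749−0.3490) = 0.03363×0.6259 = 0.02105 kmol/m³.
Y_N = C_N/C_{M0} = 0.02105/1.36 = 0.0155.

0.0155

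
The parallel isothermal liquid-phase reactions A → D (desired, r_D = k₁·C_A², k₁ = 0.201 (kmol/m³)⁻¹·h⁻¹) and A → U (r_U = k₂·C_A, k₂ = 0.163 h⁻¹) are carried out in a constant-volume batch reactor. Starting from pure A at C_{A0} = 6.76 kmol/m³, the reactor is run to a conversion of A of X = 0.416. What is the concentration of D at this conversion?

C_A = C_{A0}(1−X) = 3.948 kmol/m³.
Along a PFR/batch, dC_U/dC_A = −r_U/(r_D+r_U) = −k₂/(k₂+k₁·C_A).
Integrating from C_{A0} to C_A: C_U = (0.163/0.201)·ln[(0.163+0.201·6.76)/(0.163+0.201·3.95)] = 0.8109·ln(1.522/0.9565) = 0.3765 kmol/m³.
Then C_D = (C_{A0}−C_A) − C_U = 2.812 − 0.3765 = 2.436 kmol/m³.

2.44 kmol/m³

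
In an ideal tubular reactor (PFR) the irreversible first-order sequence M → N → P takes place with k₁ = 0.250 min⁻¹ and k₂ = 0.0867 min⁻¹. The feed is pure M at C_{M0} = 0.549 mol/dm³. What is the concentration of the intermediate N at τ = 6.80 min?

For first-order series with pure M initially, C_N(τ) = k₁C_{M0}/(k₂−k₁)·(e^(−k₁τ) − e^(−k₂τ)).
e^(−k₁τ) = e^(−0.250×6.80) = e^(−1.700) = 0.1827; e^(−k₂τ) = e^(−0.5896) = 0.5546.
C_N = 0.250×0.549/(0.0867−0.250) × (0.1827−0.5546) = (-0.8405)×(-0.3719) = 0.3126 mol/dm³.

0.313 mol/dm³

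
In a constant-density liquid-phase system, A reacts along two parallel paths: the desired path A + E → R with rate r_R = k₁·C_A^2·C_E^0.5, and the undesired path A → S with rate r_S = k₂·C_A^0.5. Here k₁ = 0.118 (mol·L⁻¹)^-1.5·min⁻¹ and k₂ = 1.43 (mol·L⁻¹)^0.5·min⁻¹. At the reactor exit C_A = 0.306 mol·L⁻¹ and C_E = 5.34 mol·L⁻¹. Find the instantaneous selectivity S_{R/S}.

S_{R/S} = r_R/r_S = (k₁·C_A^2·C_E^0.5)/(k₂·C_A^0.5) = (k₁/k₂)·C_A^1.5·C_E^0.5.
= (0.118×0.3060^2×5.340^0.5) / (1.43×0.3060^0.5) = 0.02553/0.7910 = 0.0323.
Since the desired path is higher order in A, keeping C_A high (PFR or concentrated feed) favours R.

0.0323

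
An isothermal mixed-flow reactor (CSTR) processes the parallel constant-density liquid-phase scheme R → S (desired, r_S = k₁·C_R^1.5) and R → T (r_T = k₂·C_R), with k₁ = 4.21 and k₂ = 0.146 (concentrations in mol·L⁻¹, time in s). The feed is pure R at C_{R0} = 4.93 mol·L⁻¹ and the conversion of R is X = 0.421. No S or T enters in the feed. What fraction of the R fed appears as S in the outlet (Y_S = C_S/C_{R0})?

0.413

Exit C_R = C_{R0}(1−X) = 4.93×0.579 = 2.854 mol·L⁻¹.
In a CSTR the entire volume is at exit conditions, so r_S = 4.21×2.854^1.5 = 20.30 and r_T = 0.146×2.854 = 0.4168.
Fraction of consumed R going to S: r_S/(r_S+r_T) = 0.9799.
C_S = 0.9799·C_{R0}·X = 0.9799×4.93×0.421 = 2.03 mol·L⁻¹; Y_S = C_S/C_{R0} = 0.413.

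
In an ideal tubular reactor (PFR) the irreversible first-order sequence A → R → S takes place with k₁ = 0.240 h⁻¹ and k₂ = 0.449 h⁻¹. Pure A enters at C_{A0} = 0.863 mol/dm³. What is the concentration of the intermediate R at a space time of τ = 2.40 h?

0.220 mol/dm³

The intermediate concentration in a first-order A→B→C sequence is C_R = k₁C_{A0}(e^(−k₁τ) − e^(−k₂τ))/(k₂−k₁).
e^(−k₁τ) = e^(−0.240×2.40) = e^(−0.5760) = 0.5621; e^(−k₂τ) = e^(−1.078) = 0.3404.
C_R = 0.240×0.863/(0.449−0.240) × (0.5621−0.3404) = 0.9910×0.2217 = 0.2197 mol/dm³.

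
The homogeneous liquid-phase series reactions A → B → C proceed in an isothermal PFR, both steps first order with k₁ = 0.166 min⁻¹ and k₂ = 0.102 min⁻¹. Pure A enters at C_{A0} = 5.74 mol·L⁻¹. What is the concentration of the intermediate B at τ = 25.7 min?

0.873 mol·L⁻¹

The intermediate concentration in a first-order A→B→C sequence is C_B = k₁C_{A0}(e^(−k₁τ) − e^(−k₂τ))/(k₂−k₁).
e^(−k₁τ) = e^(−0.166×25.7) = e^(−4.266) = 0.01404; e^(−k₂τ) = e^(−2.621) = 0.07270.
C_B = 0.166×5.74/(0.102−0.166) × (0.01404−0.07270) = (-14.89)×(-0.05867) = 0.8734 mol·L⁻¹.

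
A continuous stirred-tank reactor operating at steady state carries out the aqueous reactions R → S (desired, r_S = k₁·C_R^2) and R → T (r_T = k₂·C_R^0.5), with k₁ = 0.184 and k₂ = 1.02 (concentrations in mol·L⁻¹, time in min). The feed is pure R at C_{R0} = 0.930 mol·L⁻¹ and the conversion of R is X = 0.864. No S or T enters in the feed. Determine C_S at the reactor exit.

Exit C_R = C_{R0}(1−X) = 0.930×0.136 = 0.1265 mol·L⁻¹.
A CSTR operates uniformly at the exit composition, giving r_S = 0.002943 and r_T = 0.3628 (each k·C_R^n at C_R = 0.1265).
Fraction of consumed R going to S: r_S/(r_S+r_T) = 0.008049.
C_S = 0.008049·C_{R0}·X = 0.008049×0.930×0.864 = 0.00647 mol·L⁻¹.

0.00647 mol·L⁻¹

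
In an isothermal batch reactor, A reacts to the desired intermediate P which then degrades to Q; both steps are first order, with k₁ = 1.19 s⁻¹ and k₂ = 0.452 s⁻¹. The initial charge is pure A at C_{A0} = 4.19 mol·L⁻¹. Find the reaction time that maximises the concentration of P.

1.31 s

The intermediate peaks when r₁ = r₂, i.e. k₁e^(−k₁t) = k₂e^(−k₂t), giving t_opt = ln(k₂/k₁)/(k₂−k₁).
= ln(0.452/1.19)/(0.452−1.19) = ln(0.3798)/-0.7380 = -0.9680/-0.7380 = 1.31 s.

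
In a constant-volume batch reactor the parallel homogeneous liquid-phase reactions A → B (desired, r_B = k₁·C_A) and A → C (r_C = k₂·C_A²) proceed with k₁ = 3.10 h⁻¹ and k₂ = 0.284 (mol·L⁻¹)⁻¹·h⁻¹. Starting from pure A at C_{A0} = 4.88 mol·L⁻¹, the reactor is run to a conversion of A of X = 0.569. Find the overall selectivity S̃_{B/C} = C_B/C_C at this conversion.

3.17

C_A = C_{A0}(1−X) = 2.103 mol·L⁻¹.
Along a PFR/batch, dC_B/dC_A = −r_B/(r_B+r_C) = −k₁/(k₁+k₂·C_A).
Integrating from C_{A0} to C_A: C_B = (3.10/0.284)·ln[(3.10+0.284·4.88)/(3.10+0.284·2.10)] = 10.92·ln(4.486/3.697) = 2.110 mol·L⁻¹.
C_C = (C_{A0}−C_A)−C_B = 0.6664 mol·L⁻¹; S̃_{B/C} = 2.110/0.6664 = 3.17.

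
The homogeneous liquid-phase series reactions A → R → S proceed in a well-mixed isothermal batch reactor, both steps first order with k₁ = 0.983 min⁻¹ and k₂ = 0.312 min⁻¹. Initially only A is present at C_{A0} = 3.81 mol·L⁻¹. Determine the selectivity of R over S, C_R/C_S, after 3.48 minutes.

Solving the coupled first-order balances gives C_R(t) = [k₁/(k₂−k₁)]·C_{A0}·(e^(−k₁t) − e^(−k₂t)).
e^(−k₁t) = e^(−0.983×3.48) = e^(−3.421) = 0.03268; e^(−k₂t) = e^(−1.086) = 0.3376.
C_R = 0.983×3.81/(0.312−0.983) × (0.03268−0.3376) = (-5.582)×(-0.3050) = 1.702 mol·L⁻¹.
C_A = C_{A0}e^(−k₁t) = 0.1245 mol·L⁻¹, so C_S = C_{A0}−C_A−C_R = 1.983 mol·L⁻¹; C_R/C_S = 0.858.

0.858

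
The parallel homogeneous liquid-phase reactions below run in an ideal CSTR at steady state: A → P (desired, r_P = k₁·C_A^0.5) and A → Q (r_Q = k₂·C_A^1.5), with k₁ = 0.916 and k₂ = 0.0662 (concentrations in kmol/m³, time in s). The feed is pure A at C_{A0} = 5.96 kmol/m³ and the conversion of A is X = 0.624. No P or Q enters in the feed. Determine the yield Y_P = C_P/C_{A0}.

Exit C_A = C_{A0}(1−X) = 5.96×0.376 = 2.241 kmol/m³.
A CSTR operates uniformly at the exit composition, giving r_P = 1.371 and r_Q = 0.2221 (each k·C_A^n at C_A = 2.241).
Fraction of consumed A going to P: r_P/(r_P+r_Q) = 0.8606.
C_P = 0.8606·C_{A0}·X = 0.8606×5.96×0.624 = 3.20 kmol/m³; Y_P = C_P/C_{A0} = 0.537.

0.537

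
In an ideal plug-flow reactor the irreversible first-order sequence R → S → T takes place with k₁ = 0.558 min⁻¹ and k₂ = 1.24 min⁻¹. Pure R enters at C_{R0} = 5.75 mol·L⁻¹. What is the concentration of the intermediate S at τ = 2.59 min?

0.919 mol·L⁻¹

Solving the coupled first-order balances gives C_S(τ) = [k₁/(k₂−k₁)]·C_{R0}·(e^(−k₁τ) − e^(−k₂τ)).
e^(−k₁τ) = e^(−0.558×2.59) = e^(−1.445) = 0.2357; e^(−k₂τ) = e^(−3.212) = 0.04029.
C_S = 0.558×5.75/(1.24−0.558) × (0.2357−0.04029) = 4.705×0.1954 = 0.9193 mol·L⁻¹.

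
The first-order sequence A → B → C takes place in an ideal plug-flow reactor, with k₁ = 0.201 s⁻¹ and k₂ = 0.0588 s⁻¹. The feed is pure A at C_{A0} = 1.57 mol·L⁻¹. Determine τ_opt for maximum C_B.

For first-order series the maximum of C_B occurs at τ_opt = ln(k₂/k₁)/(k₂−k₁).
= ln(0.0588/0.201)/(0.0588−0.201) = ln(0.2925)/-0.1422 = -1.229/-0.1422 = 8.64 s.

8.64 s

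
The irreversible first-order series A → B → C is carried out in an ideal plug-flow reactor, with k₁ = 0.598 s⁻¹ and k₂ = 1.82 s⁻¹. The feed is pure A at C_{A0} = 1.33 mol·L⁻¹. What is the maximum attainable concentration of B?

0.253 mol·L⁻¹

For a first-order series the maximum intermediate yield is C_{B,max}/C_{A0} = (k₁/k₂)^[k₂/(k₂−k₁)].
= (0.598/1.82)^(1.82/(1.82−0.598)) = (0.3286)^(1.489) = 0.1906.
C_{B,max} = 0.1906×1.33 = 0.253 mol·L⁻¹.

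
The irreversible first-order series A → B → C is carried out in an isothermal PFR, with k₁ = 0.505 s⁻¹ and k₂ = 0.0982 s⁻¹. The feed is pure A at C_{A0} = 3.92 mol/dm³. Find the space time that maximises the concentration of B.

4.03 s

For first-order series the maximum of C_B occurs at τ_opt = ln(k₂/k₁)/(k₂−k₁).
= ln(0.0982/0.505)/(0.0982−0.505) = ln(0.1945)/-0.4068 = -1.638/-0.4068 = 4.03 s.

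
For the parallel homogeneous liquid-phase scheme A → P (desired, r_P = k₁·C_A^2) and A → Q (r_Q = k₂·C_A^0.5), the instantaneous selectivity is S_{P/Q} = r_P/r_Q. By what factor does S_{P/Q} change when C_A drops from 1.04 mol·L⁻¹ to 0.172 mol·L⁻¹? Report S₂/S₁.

S_{P/Q} = (k₁/k₂)·C_A^1.5, so S₂/S₁ = (C_{A,2}/C_{A,1})^1.5.
= (0.172/1.04)^1.5 = (0.1654)^1.5 = 0.0673.

0.0673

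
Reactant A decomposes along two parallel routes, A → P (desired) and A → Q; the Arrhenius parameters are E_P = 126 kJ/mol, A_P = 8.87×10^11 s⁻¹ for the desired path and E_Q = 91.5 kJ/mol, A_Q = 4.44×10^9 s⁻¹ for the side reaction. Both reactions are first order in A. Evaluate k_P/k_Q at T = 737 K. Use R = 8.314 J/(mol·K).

With equal orders, S_{P/Q} = k_P/k_Q = (A_P/A_Q)·exp[(E_Q−E_P)/(RT)].
(E_Q−E_P)/(RT) = (91.5−126)×10³/(8.314×737) = -34500/6127 = -5.630.
k_P/k_Q = (8.87×10^11/4.44×10^9)·exp(-5.630) = 199.8 × 0.003587 = 0.717.
Since E_P > E_Q, raising the temperature improves selectivity toward P.

0.717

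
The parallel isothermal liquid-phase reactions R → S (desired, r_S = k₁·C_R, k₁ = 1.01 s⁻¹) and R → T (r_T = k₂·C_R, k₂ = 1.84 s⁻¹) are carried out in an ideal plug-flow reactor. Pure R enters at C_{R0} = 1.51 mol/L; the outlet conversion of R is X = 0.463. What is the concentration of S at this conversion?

C_R = C_{R0}(1−X) = 0.8109 mol/L.
Both paths are first order in R, so the instantaneous fraction to S is constant: dC_S/d(−C_R) = k₁/(k₁+k₂) = 0.3544.
C_S = 0.3544·(C_{R0}−C_R) = 0.3544×0.6991 = 0.248 mol/L.

0.248 mol/L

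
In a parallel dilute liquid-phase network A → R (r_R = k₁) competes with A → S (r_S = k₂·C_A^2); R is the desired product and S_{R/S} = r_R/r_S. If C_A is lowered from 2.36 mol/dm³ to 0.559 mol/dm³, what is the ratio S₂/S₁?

S_{R/S} = (k₁/k₂)·C_A^-2, so S₂/S₁ = (C_{A,2}/C_{A,1})^-2.
= (0.559/2.36)^(-2) = (0.2369)^(-2) = 17.8.

17.8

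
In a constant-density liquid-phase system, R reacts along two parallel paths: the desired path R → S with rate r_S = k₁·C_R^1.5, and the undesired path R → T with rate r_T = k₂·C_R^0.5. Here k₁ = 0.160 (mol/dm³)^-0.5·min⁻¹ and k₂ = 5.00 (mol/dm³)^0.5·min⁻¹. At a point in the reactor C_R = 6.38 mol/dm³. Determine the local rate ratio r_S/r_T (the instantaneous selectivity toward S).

S_{S/T} = r_S/r_T = (k₁·C_R^1.5)/(k₂·C_R^0.5) = (k₁/k₂)·C_R.
= (0.160×6.380^1.5) / (5.00×6.380^0.5) = 2.578/12.63 = 0.204.

0.204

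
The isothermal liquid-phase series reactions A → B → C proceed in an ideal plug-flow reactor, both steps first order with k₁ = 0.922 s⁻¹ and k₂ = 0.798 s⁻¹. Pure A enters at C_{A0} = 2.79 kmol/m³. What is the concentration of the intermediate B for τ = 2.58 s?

0.725 kmol/m³

The intermediate concentration in a first-order A→B→C sequence is C_B = k₁C_{A0}(e^(−k₁τ) − e^(−k₂τ))/(k₂−k₁).
e^(−k₁τ) = e^(−0.922×2.58) = e^(−2.379) = 0.09267; e^(−k₂τ) = e^(−2.059) = 0.1276.
C_B = 0.922×2.79/(0.798−0.922) × (0.09267−0.1276) = (-20.75)×(-0.03494) = 0.7248 kmol/m³.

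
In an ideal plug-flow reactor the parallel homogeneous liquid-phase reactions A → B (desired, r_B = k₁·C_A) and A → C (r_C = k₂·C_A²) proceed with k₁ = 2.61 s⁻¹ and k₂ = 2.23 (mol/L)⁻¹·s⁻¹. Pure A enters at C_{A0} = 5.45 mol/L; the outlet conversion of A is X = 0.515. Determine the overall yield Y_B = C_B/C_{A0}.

0.118

C_A = C_{A0}(1−X) = 2.643 mol/L.
Along a PFR/batch, dC_B/dC_A = −r_B/(r_B+r_C) = −k₁/(k₁+k₂·C_A).
Integrating from C_{A0} to C_A: C_B = (2.61/2.23)·ln[(2.61+2.23·5.45)/(2.61+2.23·2.64)] = 1.170·ln(14.76/8.504) = 0.6456 mol/L.
Y_B = C_B/C_{A0} = 0.6456/5.45 = 0.118.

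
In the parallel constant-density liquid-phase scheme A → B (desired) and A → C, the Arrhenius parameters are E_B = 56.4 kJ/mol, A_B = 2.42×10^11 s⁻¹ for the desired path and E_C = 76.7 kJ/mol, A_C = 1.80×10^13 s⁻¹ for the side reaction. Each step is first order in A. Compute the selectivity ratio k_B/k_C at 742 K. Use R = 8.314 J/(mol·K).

0.361

k_B/k_C = (A_B/A_C)·exp[−(E_B−E_C)/(RT)] = (A_B/A_C)·exp[(E_C−E_B)/(RT)].
(E_C−E_B)/(RT) = (76.7−56.4)×10³/(8.314×742) = 20300/6169 = 3.291.
k_B/k_C = (2.42×10^11/1.80×10^13)·exp(3.291) = 0.01344 × 26.86 = 0.361.
Since E_B < E_C, lowering the temperature improves selectivity toward B.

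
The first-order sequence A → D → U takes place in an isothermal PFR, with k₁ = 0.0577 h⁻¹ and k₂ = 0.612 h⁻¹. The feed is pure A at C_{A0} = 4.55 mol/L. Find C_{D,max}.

0.335 mol/L

For a first-order series the maximum intermediate yield is C_{D,max}/C_{A0} = (k₁/k₂)^[k₂/(k₂−k₁)].
= (0.0577/0.612)^(0.612/(0.612−0.0577)) = (0.09428)^(1.104) = 0.07373.
C_{D,max} = 0.07373×4.55 = 0.335 mol/L.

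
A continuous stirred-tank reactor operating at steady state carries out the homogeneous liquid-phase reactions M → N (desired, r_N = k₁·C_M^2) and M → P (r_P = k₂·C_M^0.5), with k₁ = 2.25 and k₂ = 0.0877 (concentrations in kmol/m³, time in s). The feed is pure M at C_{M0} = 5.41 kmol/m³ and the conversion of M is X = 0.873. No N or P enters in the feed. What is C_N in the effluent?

4.42 kmol/m³

Exit C_M = C_{M0}(1−X) = 5.41×0.127 = 0.6871 kmol/m³.
A CSTR operates uniformly at the exit composition, giving r_N = 1.062 and r_P = 0.07269 (each k·C_M^n at C_M = 0.6871).
Fraction of consumed M going to N: r_N/(r_N+r_P) = 0.9359.
C_N = 0.9359·C_{M0}·X = 0.9359×5.41×0.873 = 4.42 kmol/m³.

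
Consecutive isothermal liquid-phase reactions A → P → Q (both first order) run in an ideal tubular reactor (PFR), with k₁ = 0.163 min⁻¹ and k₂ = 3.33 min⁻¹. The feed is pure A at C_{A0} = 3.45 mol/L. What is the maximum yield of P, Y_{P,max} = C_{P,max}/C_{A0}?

0.0419

At the optimum, C_{P,max}/C_{A0} = (k₁/k₂)^[k₂/(k₂−k₁)].
= (0.163/3.33)^(3.33/(3.33−0.163)) = (0.04895)^(1.051) = 0.04191.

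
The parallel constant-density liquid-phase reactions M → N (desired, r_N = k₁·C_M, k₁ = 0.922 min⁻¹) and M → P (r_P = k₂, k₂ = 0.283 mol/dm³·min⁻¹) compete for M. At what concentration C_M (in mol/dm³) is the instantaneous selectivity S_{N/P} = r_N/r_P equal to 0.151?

0.0463 mol/dm³

S_{N/P} = (k₁/k₂)·C_M ⇒ C_M = S·k₂/k₁.
= 0.151×0.283/0.922 = 0.0463 mol/dm³.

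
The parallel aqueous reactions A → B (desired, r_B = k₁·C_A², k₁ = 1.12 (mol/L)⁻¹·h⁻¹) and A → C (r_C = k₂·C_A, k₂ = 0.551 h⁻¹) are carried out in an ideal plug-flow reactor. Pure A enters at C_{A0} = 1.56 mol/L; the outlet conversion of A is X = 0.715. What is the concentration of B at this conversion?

C_A = C_{A0}(1−X) = 0.4446 mol/L.
Along a PFR/batch, dC_C/dC_A = −r_C/(r_B+r_C) = −k₂/(k₂+k₁·C_A).
Integrating from C_{A0} to C_A: C_C = (0.551/1.12)·ln[(0.551+1.12·1.56)/(0.551+1.12·0.445)] = 0.4920·ln(2.298/1.049) = 0.3859 mol/L.
Then C_B = (C_{A0}−C_A) − C_C = 1.115 − 0.3859 = 0.7295 mol/L.

0.730 mol/L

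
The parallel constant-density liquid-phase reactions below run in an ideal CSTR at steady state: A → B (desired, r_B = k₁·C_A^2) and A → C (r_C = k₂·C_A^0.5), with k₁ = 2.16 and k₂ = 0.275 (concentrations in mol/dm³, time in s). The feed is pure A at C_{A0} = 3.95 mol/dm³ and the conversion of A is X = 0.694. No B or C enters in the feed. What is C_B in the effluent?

2.50 mol/dm³

Exit C_A = C_{A0}(1−X) = 3.95×0.306 = 1.209 mol/dm³.
In a CSTR the entire volume is at exit conditions, so r_B = 2.16×1.209^2 = 3.156 and r_C = 0.275×1.209^0.5 = 0.3023.
Fraction of consumed A going to B: r_B/(r_B+r_C) = 0.9126.
C_B = 0.9126·C_{A0}·X = 0.9126×3.95×0.694 = 2.50 mol/dm³.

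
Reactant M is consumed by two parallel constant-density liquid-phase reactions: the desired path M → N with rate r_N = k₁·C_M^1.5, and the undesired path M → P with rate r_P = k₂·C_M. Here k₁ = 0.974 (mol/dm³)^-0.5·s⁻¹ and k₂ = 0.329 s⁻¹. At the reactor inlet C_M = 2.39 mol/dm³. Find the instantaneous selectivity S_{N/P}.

4.58

S_{N/P} = r_N/r_P = (k₁·C_M^1.5)/(k₂·C_M) = (k₁/k₂)·C_M^0.5.
= (0.974×2.390^1.5) / (0.329×2.390) = 3.599/0.7863 = 4.58.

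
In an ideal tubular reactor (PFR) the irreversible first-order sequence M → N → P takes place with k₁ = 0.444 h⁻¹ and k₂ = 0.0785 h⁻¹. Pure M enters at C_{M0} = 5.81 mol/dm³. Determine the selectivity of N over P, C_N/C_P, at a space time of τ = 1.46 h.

15.4

For first-order series with pure M initially, C_N(τ) = k₁C_{M0}/(k₂−k₁)·(e^(−k₁τ) − e^(−k₂τ)).
e^(−k₁τ) = e^(−0.444×1.46) = e^(−0.6482) = 0.5230; e^(−k₂τ) = e^(−0.1146) = 0.8917.
C_N = 0.444×5.81/(0.0785−0.444) × (0.5230−0.8917) = (-7.058)×(-0.3687) = 2.603 mol/dm³.
C_M = C_{M0}e^(−k₁τ) = 3.038 mol/dm³, so C_P = C_{M0}−C_M−C_N = 0.1690 mol/dm³; C_N/C_P = 15.4.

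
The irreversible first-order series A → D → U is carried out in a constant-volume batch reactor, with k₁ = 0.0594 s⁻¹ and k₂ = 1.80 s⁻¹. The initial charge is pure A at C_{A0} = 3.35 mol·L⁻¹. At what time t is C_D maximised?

1.96 s

Setting dC_D/dt = 0 gives t_opt = ln(k₂/k₁)/(k₂−k₁).
= ln(1.80/0.0594)/(1.80−0.0594) = ln(30.30)/1.741 = 3.411/1.741 = 1.96 s.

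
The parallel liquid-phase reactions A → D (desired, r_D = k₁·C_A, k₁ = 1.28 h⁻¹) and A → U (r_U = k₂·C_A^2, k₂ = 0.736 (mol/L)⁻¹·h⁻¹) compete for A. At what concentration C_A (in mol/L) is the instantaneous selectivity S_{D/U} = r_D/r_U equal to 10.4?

S_{D/U} = (k₁/k₂)·C_A⁻¹ ⇒ C_A = (S·k₂/k₁)^(-1).
= (10.4×0.736/1.28)^(-1) = (5.980)^(-1) = 0.167 mol/L.

0.167 mol/L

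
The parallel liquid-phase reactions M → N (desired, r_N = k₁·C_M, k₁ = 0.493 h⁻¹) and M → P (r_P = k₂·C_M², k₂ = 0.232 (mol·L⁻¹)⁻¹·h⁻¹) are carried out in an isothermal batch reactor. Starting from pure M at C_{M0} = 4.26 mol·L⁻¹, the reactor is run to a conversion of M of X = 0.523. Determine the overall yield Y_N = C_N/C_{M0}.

C_M = C_{M0}(1−X) = 2.032 mol·L⁻¹.
Along a PFR/batch, dC_N/dC_M = −r_N/(r_N+r_P) = −k₁/(k₁+k₂·C_M).
Integrating from C_{M0} to C_M: C_N = (0.493/0.232)·ln[(0.493+0.232·4.26)/(0.493+0.232·2.03)] = 2.125·ln(1.481/0.9644) = 0.9120 mol·L⁻¹.
Y_N = C_N/C_{M0} = 0.9120/4.26 = 0.214.

0.214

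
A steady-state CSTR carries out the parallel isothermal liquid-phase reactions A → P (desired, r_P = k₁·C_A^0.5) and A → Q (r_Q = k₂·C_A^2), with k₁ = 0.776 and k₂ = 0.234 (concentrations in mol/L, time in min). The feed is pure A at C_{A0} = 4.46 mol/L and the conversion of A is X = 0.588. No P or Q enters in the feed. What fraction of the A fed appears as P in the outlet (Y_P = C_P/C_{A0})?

Exit C_A = C_{A0}(1−X) = 4.46×0.412 = 1.838 mol/L.
In a CSTR the entire volume is at exit conditions, so r_P = 0.776×1.838^0.5 = 1.052 and r_Q = 0.234×1.838^2 = 0.7901.
Fraction of consumed A going to P: r_P/(r_P+r_Q) = 0.5711.
C_P = 0.5711·C_{A0}·X = 0.5711×4.46×0.588 = 1.50 mol/L; Y_P = C_P/C_{A0} = 0.336.

0.336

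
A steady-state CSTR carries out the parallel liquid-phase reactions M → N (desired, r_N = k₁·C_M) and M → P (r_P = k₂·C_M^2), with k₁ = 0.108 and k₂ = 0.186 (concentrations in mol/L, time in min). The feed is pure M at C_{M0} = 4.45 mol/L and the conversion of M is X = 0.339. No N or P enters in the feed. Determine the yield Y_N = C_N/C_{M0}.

Exit C_M = C_{M0}(1−X) = 4.45×0.661 = 2.941 mol/L.
In a CSTR the entire volume is at exit conditions, so r_N = 0.108×2.941 = 0.3177 and r_P = 0.186×2.941^2 = 1.609.
Fraction of consumed M going to N: r_N/(r_N+r_P) = 0.1649.
C_N = 0.1649·C_{M0}·X = 0.1649×4.45×0.339 = 0.249 mol/L; Y_N = C_N/C_{M0} = 0.0559.

0.0559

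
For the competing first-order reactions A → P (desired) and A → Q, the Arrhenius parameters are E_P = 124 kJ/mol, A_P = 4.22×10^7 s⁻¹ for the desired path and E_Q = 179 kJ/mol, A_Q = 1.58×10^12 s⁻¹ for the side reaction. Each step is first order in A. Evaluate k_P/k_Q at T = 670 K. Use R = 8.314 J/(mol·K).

With equal orders, S_{P/Q} = k_P/k_Q = (A_P/A_Q)·exp[(E_Q−E_P)/(RT)].
(E_Q−E_P)/(RT) = (179−124)×10³/(8.314×670) = 55000/5570 = 9.874.
k_P/k_Q = (4.22×10^7/1.58×10^12)·exp(9.874) = 2.671×10^-5 × 19412 = 0.518.
Since E_P < E_Q, lowering the temperature improves selectivity toward P.

0.518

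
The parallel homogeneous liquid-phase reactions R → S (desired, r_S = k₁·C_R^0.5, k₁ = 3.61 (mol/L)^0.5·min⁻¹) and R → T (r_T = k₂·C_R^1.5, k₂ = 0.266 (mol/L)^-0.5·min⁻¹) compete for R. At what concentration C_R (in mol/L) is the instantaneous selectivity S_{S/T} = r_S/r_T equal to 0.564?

24.1 mol/L

S_{S/T} = (k₁/k₂)·C_R⁻¹ ⇒ C_R = (S·k₂/k₁)^(-1).
= (0.564×0.266/3.61)^(-1) = (0.04156)^(-1) = 24.1 mol/L.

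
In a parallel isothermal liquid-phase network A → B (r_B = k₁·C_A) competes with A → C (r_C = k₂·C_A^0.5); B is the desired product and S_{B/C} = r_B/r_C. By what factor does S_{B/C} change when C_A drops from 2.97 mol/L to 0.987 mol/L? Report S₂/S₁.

0.576

S_{B/C} = (k₁/k₂)·C_A^0.5, so S₂/S₁ = (C_{A,2}/C_{A,1})^0.5.
= (0.987/2.97)^0.5 = (0.3323)^0.5 = 0.576.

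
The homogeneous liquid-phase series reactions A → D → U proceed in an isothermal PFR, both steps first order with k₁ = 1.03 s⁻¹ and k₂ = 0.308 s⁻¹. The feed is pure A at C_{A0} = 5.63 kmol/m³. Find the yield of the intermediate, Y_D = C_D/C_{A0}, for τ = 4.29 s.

0.363

For first-order series with pure A initially, C_D(τ) = k₁C_{A0}/(k₂−k₁)·(e^(−k₁τ) − e^(−k₂τ)).
e^(−k₁τ) = e^(−1.03×4.29) = e^(−4.419) = 0.01205; e^(−k₂τ) = e^(−1.321) = 0.2668.
C_D = 1.03×5.63/(0.308−1.03) × (0.01205−0.2668) = (-8.032)×(-0.2547) = 2.046 kmol/m³.
Y_D = C_D/C_{A0} = 2.046/5.63 = 0.363.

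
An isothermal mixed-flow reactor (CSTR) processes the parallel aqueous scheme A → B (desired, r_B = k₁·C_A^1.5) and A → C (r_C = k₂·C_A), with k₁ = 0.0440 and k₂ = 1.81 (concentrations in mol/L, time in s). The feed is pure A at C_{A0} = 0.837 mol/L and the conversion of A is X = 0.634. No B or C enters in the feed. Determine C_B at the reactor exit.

Exit C_A = C_{A0}(1−X) = 0.837×0.366 = 0.3063 mol/L.
A CSTR operates uniformly at the exit composition, giving r_B = 0.007460 and r_C = 0.5545 (each k·C_A^n at C_A = 0.3063).
Fraction of consumed A going to B: r_B/(r_B+r_C) = 0.01328.
C_B = 0.01328·C_{A0}·X = 0.01328×0.837×0.634 = 0.00705 mol/L.

0.00705 mol/L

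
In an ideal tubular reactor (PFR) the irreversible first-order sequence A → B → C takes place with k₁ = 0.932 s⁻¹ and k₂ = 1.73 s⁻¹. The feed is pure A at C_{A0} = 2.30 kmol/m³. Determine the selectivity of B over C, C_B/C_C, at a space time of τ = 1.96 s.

0.215

The intermediate concentration in a first-order A→B→C sequence is C_B = k₁C_{A0}(e^(−k₁τ) − e^(−k₂τ))/(k₂−k₁).
e^(−k₁τ) = e^(−0.932×1.96) = e^(−1.827) = 0.1609; e^(−k₂τ) = e^(−3.391) = 0.03368.
C_B = 0.932×2.30/(1.73−0.932) × (0.1609−0.03368) = 2.686×0.1273 = 0.3418 kmol/m³.
C_A = C_{A0}e^(−k₁τ) = 0.3702 kmol/m³, so C_C = C_{A0}−C_A−C_B = 1.588 kmol/m³; C_B/C_C = 0.215.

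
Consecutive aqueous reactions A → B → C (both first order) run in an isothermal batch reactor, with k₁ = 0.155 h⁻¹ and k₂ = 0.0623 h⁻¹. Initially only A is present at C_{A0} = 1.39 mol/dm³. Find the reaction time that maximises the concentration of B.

For first-order series the maximum of C_B occurs at t_opt = ln(k₂/k₁)/(k₂−k₁).
= ln(0.0623/0.155)/(0.0623−0.155) = ln(0.4019)/-0.09270 = -0.9115/-0.09270 = 9.83 h.

9.83 h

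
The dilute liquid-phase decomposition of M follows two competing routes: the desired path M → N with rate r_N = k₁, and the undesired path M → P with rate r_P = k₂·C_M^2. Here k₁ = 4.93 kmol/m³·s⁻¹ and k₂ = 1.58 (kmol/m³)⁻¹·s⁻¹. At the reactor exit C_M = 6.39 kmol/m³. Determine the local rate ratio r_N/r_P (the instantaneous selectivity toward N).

0.0764

S_{N/P} = r_N/r_P = (k₁)/(k₂·C_M^2) = (k₁/k₂)·C_M^-2.
= (4.93) / (1.58×6.390^2) = 4.930/64.51 = 0.0764.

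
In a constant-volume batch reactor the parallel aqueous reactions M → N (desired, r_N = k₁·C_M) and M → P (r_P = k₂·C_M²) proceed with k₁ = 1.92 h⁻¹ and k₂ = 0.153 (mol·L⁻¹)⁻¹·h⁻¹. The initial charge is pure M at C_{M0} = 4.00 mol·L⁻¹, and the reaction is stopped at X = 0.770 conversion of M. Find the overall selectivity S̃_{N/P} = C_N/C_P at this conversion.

C_M = C_{M0}(1−X) = 0.9200 mol·L⁻¹.
Along a PFR/batch, dC_N/dC_M = −r_N/(r_N+r_P) = −k₁/(k₁+k₂·C_M).
Integrating from C_{M0} to C_M: C_N = (1.92/0.153)·ln[(1.92+0.153·4.00)/(1.92+0.153·0.920)] = 12.55·ln(2.532/2.061) = 2.584 mol·L⁻¹.
C_P = (C_{M0}−C_M)−C_N = 0.4957 mol·L⁻¹; S̃_{N/P} = 2.584/0.4957 = 5.21.

5.21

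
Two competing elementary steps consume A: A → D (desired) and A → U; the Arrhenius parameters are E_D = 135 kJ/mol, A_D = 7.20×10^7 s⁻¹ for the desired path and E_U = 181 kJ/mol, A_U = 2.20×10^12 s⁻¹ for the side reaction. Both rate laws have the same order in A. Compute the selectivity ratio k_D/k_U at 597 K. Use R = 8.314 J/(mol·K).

0.347

Since both paths have the same order in A, the concentration cancels and S_{D/U} = k_D/k_U = (A_D/A_U)·exp[(E_U−E_D)/(RT)].
(E_U−E_D)/(RT) = (181−135)×10³/(8.314×597) = 46000/4963 = 9.268.
k_D/k_U = (7.20×10^7/2.20×10^12)·exp(9.268) = 3.273×10^-5 × 10591 = 0.347.
Since E_D < E_U, lowering the temperature improves selectivity toward D.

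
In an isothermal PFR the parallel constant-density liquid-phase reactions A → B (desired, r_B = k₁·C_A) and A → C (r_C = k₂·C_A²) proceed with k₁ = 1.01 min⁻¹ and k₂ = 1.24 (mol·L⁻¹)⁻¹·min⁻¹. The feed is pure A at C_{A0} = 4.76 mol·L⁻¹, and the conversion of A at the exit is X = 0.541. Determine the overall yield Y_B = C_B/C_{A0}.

0.106

C_A = C_{A0}(1−X) = 2.185 mol·L⁻¹.
Along a PFR/batch, dC_B/dC_A = −r_B/(r_B+r_C) = −k₁/(k₁+k₂·C_A).
Integrating from C_{A0} to C_A: C_B = (1.01/1.24)·ln[(1.01+1.24·4.76)/(1.01+1.24·2.18)] = 0.8145·ln(6.912/3.719) = 0.5048 mol·L⁻¹.
Y_B = C_B/C_{A0} = 0.5048/4.76 = 0.106.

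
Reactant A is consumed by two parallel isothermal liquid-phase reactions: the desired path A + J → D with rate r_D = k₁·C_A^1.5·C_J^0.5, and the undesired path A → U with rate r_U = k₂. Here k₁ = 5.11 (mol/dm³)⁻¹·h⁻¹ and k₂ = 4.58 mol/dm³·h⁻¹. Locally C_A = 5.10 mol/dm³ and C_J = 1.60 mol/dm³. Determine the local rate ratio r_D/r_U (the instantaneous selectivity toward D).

S_{D/U} = r_D/r_U = (k₁·C_A^1.5·C_J^0.5)/(k₂) = (k₁/k₂)·C_A^1.5·C_J^0.5.
= (5.11×5.100^1.5×1.600^0.5) / (4.58) = 74.45/4.580 = 16.3.
Since the desired path is higher order in A, keeping C_A high (PFR or concentrated feed) favours D.

16.3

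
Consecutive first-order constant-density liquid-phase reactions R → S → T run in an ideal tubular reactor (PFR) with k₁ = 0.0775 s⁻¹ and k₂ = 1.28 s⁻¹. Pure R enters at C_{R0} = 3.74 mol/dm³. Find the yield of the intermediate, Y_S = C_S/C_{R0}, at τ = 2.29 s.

0.0505

Solving the coupled first-order balances gives C_S(τ) = [k₁/(k₂−k₁)]·C_{R0}·(e^(−k₁τ) − e^(−k₂τ)).
e^(−k₁τ) = e^(−0.0775×2.29) = e^(−0.1775) = 0.8374; e^(−k₂τ) = e^(−2.931) = 0.05333.
C_S = 0.0775×3.74/(1.28−0.0775) × (0.8374−0.05333) = 0.2410×0.7840 = 0.1890 mol/dm³.
Y_S = C_S/C_{R0} = 0.1890/3.74 = 0.0505.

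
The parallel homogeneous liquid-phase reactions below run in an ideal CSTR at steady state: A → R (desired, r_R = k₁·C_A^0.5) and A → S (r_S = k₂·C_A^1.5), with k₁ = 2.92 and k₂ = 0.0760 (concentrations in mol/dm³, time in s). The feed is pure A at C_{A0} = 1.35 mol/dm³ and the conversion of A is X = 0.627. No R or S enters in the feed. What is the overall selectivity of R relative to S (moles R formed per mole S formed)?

76.3

Exit C_A = C_{A0}(1−X) = 1.35×0.373 = 0.5036 mol/dm³.
A CSTR operates uniformly at the exit composition, giving r_R = 2.072 and r_S = 0.02716 (each k·C_A^n at C_A = 0.5036).
Overall selectivity = C_R/C_S = r_Rτ/(r_Sτ) = r_R/r_S = 76.3.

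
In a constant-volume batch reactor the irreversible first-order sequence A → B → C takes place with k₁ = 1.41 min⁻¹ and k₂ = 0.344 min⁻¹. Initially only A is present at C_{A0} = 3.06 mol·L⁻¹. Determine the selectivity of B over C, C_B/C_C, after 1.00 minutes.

For first-order series with pure A initially, C_B(t) = k₁C_{A0}/(k₂−k₁)·(e^(−k₁t) − e^(−k₂t)).
e^(−k₁t) = e^(−1.41×1.00) = e^(−1.410) = 0.2441; e^(−k₂t) = e^(−0.3440) = 0.7089.
C_B = 1.41×3.06/(0.344−1.41) × (0.2441−0.7089) = (-4.047)×(-0.4648) = 1.881 mol·L⁻¹.
C_A = C_{A0}e^(−k₁t) = 0.7471 mol·L⁻¹, so C_C = C_{A0}−C_A−C_B = 0.4317 mol·L⁻¹; C_B/C_C = 4.36.

4.36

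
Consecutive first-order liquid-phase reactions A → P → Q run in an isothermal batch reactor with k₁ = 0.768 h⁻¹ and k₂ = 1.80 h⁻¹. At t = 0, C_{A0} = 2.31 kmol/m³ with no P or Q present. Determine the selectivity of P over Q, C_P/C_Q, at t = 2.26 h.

0.168

Solving the coupled first-order balances gives C_P(t) = [k₁/(k₂−k₁)]·C_{A0}·(e^(−k₁t) − e^(−k₂t)).
e^(−k₁t) = e^(−0.768×2.26) = e^(−1.736) = 0.1763; e^(−k₂t) = e^(−4.068) = 0.01711.
C_P = 0.768×2.31/(1.80−0.768) × (0.1763−0.01711) = 1.719×0.1592 = 0.2736 kmol/m³.
C_A = C_{A0}e^(−k₁t) = 0.4072 kmol/m³, so C_Q = C_{A0}−C_A−C_P = 1.629 kmol/m³; C_P/C_Q = 0.168.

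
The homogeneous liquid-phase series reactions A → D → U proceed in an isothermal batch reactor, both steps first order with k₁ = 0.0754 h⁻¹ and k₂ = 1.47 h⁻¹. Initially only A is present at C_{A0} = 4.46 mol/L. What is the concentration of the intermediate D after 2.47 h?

0.194 mol/L

For first-order series with pure A initially, C_D(t) = k₁C_{A0}/(k₂−k₁)·(e^(−k₁t) − e^(−k₂t)).
e^(−k₁t) = e^(−0.0754×2.47) = e^(−0.1862) = 0.8301; e^(−k₂t) = e^(−3.631) = 0.02649.
C_D = 0.0754×4.46/(1.47−0.0754) × (0.8301−0.02649) = 0.2411×0.8036 = 0.1938 mol/L.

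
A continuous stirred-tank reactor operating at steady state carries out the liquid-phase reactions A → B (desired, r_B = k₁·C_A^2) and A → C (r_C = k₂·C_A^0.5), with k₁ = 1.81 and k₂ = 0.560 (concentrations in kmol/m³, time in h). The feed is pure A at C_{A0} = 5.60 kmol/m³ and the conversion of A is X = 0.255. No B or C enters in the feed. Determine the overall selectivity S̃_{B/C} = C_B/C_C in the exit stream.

27.5

Exit C_A = C_{A0}(1−X) = 5.60×0.745 = 4.172 kmol/m³.
Rates in a CSTR are evaluated at the outlet concentration: r_B = 1.81×4.172^2 = 31.50, r_C = 0.560×4.172^0.5 = 1.144.
Overall selectivity = C_B/C_C = r_Bτ/(r_Cτ) = r_B/r_C = 27.5.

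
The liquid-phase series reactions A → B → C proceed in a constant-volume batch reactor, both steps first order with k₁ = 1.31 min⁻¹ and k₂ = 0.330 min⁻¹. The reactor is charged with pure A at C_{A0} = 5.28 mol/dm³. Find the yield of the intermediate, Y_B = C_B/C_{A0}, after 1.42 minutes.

The intermediate concentration in a first-order A→B→C sequence is C_B = k₁C_{A0}(e^(−k₁t) − e^(−k₂t))/(k₂−k₁).
e^(−k₁t) = e^(−1.31×1.42) = e^(−1.860) = 0.1556; e^(−k₂t) = e^(−0.4686) = 0.6259.
C_B = 1.31×5.28/(0.330−1.31) × (0.1556−0.6259) = (-7.058)×(-0.4702) = 3.319 mol/dm³.
Y_B = C_B/C_{A0} = 3.319/5.28 = 0.629.

0.629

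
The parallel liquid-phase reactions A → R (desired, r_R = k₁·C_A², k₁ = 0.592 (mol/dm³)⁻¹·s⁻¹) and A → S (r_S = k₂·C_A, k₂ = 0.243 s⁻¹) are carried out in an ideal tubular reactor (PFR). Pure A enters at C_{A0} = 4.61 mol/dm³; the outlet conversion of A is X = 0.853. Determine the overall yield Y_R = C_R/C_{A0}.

0.717

C_A = C_{A0}(1−X) = 0.6777 mol/dm³.
Along a PFR/batch, dC_S/dC_A = −r_S/(r_R+r_S) = −k₂/(k₂+k₁·C_A).
Integrating from C_{A0} to C_A: C_S = (0.243/0.592)·ln[(0.243+0.592·4.61)/(0.243+0.592·0.678)] = 0.4105·ln(2.972/0.6442) = 0.6276 mol/dm³.
Then C_R = (C_{A0}−C_A) − C_S = 3.932 − 0.6276 = 3.305 mol/dm³.
Y_R = C_R/C_{A0} = 3.305/4.61 = 0.717.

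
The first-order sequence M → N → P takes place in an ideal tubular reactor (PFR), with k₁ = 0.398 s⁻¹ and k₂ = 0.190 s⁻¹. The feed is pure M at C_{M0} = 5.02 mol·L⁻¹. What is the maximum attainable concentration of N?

At the optimum, C_{N,max}/C_{M0} = (k₁/k₂)^[k₂/(k₂−k₁)].
= (0.398/0.190)^(0.190/(0.190−0.398)) = (2.095)^(-0.9135) = 0.5089.
C_{N,max} = 0.5089×5.02 = 2.55 mol·L⁻¹.

2.55 mol·L⁻¹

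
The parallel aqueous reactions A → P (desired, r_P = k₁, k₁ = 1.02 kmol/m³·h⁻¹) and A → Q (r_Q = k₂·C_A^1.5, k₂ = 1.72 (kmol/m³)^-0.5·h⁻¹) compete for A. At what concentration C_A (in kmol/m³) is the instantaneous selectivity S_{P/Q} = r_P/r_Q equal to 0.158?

S_{P/Q} = (k₁/k₂)·C_A^-1.5 ⇒ C_A = (S·k₂/k₁)^(1/(-1.5)).
= (0.158×1.72/1.02)^(-0.6667) = (0.2664)^(-0.6667) = 2.42 kmol/m³.

2.42 kmol/m³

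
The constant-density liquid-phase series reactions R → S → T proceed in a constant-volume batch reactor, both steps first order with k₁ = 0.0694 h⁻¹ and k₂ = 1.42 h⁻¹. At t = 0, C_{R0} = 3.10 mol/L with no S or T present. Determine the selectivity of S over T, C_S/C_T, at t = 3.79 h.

Solving the coupled first-order balances gives C_S(t) = [k₁/(k₂−k₁)]·C_{R0}·(e^(−k₁t) − e^(−k₂t)).
e^(−k₁t) = e^(−0.0694×3.79) = e^(−0.2630) = 0.7687; e^(−k₂t) = e^(−5.382) = 0.004600.
C_S = 0.0694×3.10/(1.42−0.0694) × (0.7687−0.004600) = 0.1593×0.7641 = 0.1217 mol/L.
C_R = C_{R0}e^(−k₁t) = 2.383 mol/L, so C_T = C_{R0}−C_R−C_S = 0.5952 mol/L; C_S/C_T = 0.204.

0.204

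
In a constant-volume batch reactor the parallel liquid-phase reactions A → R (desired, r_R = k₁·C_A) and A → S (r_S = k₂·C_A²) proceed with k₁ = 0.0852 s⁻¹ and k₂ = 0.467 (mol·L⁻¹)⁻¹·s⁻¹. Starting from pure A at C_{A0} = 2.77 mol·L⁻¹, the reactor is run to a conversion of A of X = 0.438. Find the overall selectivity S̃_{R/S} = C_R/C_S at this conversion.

0.0865

C_A = C_{A0}(1−X) = 1.557 mol·L⁻¹.
Along a PFR/batch, dC_R/dC_A = −r_R/(r_R+r_S) = −k₁/(k₁+k₂·C_A).
Integrating from C_{A0} to C_A: C_R = (0.0852/0.467)·ln[(0.0852+0.467·2.77)/(0.0852+0.467·1.56)] = 0.1824·ln(1.379/0.8122) = 0.09655 mol·L⁻¹.
C_S = (C_{A0}−C_A)−C_R = 1.117 mol·L⁻¹; S̃_{R/S} = 0.09655/1.117 = 0.0865.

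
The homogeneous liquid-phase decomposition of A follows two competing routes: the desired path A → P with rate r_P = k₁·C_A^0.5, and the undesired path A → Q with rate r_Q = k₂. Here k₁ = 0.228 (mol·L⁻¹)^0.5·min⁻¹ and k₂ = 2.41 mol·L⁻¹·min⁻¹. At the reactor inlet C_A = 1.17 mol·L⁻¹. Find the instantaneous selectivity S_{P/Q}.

S_{P/Q} = r_P/r_Q = (k₁·C_A^0.5)/(k₂) = (k₁/k₂)·C_A^0.5.
= (0.228×1.170^0.5) / (2.41) = 0.2466/2.410 = 0.102.
Since the desired path is higher order in A, keeping C_A high (PFR or concentrated feed) favours P.

0.102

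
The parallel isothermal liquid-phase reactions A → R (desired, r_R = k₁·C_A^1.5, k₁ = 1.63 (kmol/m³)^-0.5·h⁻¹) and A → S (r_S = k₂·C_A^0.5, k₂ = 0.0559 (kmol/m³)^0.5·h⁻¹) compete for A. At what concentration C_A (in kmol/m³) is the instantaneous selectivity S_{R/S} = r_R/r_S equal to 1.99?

S_{R/S} = (k₁/k₂)·C_A ⇒ C_A = S·k₂/k₁.
= 1.99×0.0559/1.63 = 0.0682 kmol/m³.

0.0682 kmol/m³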